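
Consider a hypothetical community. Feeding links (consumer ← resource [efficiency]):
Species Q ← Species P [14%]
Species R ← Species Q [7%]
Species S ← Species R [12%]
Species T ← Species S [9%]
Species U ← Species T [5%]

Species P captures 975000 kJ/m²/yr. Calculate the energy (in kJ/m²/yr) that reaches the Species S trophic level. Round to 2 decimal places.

Species Q: 975000 × 0.14 = 136500 kJ/m²/yr
Species R: 136500 × 0.07 = 9555 kJ/m²/yr
Species S: 9555 × 0.12 = 1146.6 kJ/m²/yr

1146.60 kJ/m²/yr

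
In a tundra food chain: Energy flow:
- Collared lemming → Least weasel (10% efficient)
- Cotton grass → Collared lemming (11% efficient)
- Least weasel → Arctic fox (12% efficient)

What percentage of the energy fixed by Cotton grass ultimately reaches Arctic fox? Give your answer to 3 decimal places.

0.132%

Product of link efficiencies: 0.11 × 0.1 × 0.12 = 0.00132
As a percentage: 0.00132 × 100 = 0.132%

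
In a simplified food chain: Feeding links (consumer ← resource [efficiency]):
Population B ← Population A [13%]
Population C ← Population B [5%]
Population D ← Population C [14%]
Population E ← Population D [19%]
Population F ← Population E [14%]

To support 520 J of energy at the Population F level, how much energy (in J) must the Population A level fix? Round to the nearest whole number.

Cumulative transfer efficiency: 0.13 × 0.05 × 0.14 × 0.19 × 0.14 = 0.000024206
Population A energy = 520 / 0.000024206 = 21482277 J

21482277 J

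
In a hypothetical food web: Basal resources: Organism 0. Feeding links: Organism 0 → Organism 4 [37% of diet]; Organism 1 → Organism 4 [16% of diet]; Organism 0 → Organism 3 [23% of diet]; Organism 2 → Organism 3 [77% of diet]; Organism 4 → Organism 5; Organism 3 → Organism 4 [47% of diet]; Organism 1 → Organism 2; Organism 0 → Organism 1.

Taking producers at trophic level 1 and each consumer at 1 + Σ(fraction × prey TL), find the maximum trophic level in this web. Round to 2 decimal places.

4.35

Organism 1: 1 + 1 = 2
Organism 2: 1 + 2 = 3
Organism 3: 1 + (0.23×1 + 0.77×3) = 3.54
Organism 4: 1 + (0.47×3.54 + 0.37×1 + 0.16×2) = 3.3538
Organism 5: 1 + 3.3538 = 4.3538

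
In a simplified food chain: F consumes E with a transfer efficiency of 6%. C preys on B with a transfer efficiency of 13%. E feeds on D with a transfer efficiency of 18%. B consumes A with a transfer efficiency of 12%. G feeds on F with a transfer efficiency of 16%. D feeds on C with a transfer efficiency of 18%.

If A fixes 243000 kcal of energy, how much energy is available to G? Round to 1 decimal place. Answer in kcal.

1.2 kcal

B: 243000 × 0.12 = 29160 kcal
C: 29160 × 0.13 = 3790.8 kcal
D: 3790.8 × 0.18 = 682.344 kcal
E: 682.344 × 0.18 = 122.82192 kcal
F: 122.82192 × 0.06 = 7.3693152 kcal
G: 7.3693152 × 0.16 = 1.179090432 kcal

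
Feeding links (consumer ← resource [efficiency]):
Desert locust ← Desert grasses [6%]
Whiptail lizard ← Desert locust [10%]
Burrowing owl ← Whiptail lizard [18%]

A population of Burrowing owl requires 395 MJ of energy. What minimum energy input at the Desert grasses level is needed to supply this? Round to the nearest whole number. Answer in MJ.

Cumulative transfer efficiency: 0.06 × 0.1 × 0.18 = 0.00108
Desert grasses energy = 395 / 0.00108 = 365741 MJ

365741 MJ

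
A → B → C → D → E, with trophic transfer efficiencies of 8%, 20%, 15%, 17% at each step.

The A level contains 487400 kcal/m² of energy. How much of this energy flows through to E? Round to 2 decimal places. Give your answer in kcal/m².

B: 487400 × 0.08 = 38992 kcal/m²
C: 38992 × 0.2 = 7798.4 kcal/m²
D: 7798.4 × 0.15 = 1169.76 kcal/m²
E: 1169.76 × 0.17 = 198.8592 kcal/m²

198.86 kcal/m²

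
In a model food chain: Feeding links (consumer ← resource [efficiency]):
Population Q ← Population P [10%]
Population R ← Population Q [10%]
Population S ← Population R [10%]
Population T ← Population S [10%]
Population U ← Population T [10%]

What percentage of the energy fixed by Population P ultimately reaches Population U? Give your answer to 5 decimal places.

0.00100%

Product of link efficiencies: 0.1 × 0.1 × 0.1 × 0.1 × 0.1 = 0.00001
As a percentage: 0.00001 × 100 = 0.00100%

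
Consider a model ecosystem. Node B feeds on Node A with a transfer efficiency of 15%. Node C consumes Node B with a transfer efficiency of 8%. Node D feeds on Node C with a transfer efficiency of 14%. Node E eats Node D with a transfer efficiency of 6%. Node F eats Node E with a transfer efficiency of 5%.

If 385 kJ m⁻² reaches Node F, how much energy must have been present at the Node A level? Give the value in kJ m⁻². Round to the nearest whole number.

76388889 kJ m⁻²

Cumulative transfer efficiency: 0.15 × 0.08 × 0.14 × 0.06 × 0.05 = 0.00000504
Node A energy = 385 / 0.00000504 = 76388889 kJ m⁻²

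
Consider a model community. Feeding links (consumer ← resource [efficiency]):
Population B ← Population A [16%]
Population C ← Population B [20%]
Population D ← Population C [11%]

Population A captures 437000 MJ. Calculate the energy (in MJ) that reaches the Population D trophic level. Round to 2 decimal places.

Population B: 437000 × 0.16 = 69920 MJ
Population C: 69920 × 0.2 = 13984 MJ
Population D: 13984 × 0.11 = 1538.24 MJ

1538.24 MJ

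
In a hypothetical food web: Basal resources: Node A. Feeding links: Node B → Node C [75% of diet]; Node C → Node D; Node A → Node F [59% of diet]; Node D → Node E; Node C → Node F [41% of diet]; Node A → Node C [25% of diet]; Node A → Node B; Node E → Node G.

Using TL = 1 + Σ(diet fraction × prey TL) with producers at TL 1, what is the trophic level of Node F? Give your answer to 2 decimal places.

Node B: 1 + 1 = 2
Node C: 1 + (0.75×2 + 0.25×1) = 2.75
Node D: 1 + 2.75 = 3.75
Node E: 1 + 3.75 = 4.75
Node F: 1 + (0.59×1 + 0.41×2.75) = 2.7175
Node G: 1 + 4.75 = 5.75

2.72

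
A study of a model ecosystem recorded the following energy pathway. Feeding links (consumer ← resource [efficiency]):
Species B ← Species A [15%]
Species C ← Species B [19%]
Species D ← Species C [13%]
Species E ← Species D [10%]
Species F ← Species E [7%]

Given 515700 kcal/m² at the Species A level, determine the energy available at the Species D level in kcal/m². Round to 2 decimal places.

Species B: 515700 × 0.15 = 77355 kcal/m²
Species C: 77355 × 0.19 = 14697.45 kcal/m²
Species D: 14697.45 × 0.13 = 1910.6685 kcal/m²

1910.67 kcal/m²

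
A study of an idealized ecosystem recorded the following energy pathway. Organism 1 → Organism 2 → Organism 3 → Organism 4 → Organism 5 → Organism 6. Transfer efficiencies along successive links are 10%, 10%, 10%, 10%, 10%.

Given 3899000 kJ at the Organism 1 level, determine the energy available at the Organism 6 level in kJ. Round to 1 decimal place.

39.0 kJ

Organism 2: 3899000 × 0.1 = 389900 kJ
Organism 3: 389900 × 0.1 = 38990 kJ
Organism 4: 38990 × 0.1 = 3899 kJ
Organism 5: 3899 × 0.1 = 389.9 kJ
Organism 6: 389.9 × 0.1 = 38.99 kJ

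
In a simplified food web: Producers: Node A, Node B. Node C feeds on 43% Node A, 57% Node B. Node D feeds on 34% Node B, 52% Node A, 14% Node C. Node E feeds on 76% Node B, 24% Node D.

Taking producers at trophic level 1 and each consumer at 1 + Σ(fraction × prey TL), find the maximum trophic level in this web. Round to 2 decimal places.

Node C: 1 + (0.43×1 + 0.57×1) = 2
Node D: 1 + (0.34×1 + 0.52×1 + 0.14×2) = 2.14
Node E: 1 + (0.76×1 + 0.24×2.14) = 2.2736

2.27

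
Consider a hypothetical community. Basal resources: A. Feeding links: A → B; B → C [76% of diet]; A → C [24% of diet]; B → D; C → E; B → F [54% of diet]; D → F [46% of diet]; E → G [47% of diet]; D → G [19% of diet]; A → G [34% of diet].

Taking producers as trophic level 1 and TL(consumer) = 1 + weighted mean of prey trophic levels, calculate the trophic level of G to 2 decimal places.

3.68

B: 1 + 1 = 2
C: 1 + (0.76×2 + 0.24×1) = 2.76
D: 1 + 2 = 3
E: 1 + 2.76 = 3.76
F: 1 + (0.54×2 + 0.46×3) = 3.46
G: 1 + (0.47×3.76 + 0.19×3 + 0.34×1) = 3.6772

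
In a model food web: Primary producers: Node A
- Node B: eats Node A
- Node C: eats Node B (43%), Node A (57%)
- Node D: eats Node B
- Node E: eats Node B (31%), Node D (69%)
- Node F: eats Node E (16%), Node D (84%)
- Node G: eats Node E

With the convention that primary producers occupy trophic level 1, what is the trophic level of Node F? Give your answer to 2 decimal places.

4.11

Node B: 1 + 1 = 2
Node C: 1 + (0.43×2 + 0.57×1) = 2.43
Node D: 1 + 2 = 3
Node E: 1 + (0.31×2 + 0.69×3) = 3.69
Node F: 1 + (0.16×3.69 + 0.84×3) = 4.1104
Node G: 1 + 3.69 = 4.69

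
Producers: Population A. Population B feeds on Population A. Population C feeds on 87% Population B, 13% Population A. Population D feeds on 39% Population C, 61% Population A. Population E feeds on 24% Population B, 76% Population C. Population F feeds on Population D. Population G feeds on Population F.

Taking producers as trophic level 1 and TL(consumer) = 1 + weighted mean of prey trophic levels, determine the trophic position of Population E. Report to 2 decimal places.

3.66

Population B: 1 + 1 = 2
Population C: 1 + (0.87×2 + 0.13×1) = 2.87
Population D: 1 + (0.39×2.87 + 0.61×1) = 2.7293
Population E: 1 + (0.24×2 + 0.76×2.87) = 3.6612
Population F: 1 + 2.7293 = 3.7293
Population G: 1 + 3.7293 = 4.7293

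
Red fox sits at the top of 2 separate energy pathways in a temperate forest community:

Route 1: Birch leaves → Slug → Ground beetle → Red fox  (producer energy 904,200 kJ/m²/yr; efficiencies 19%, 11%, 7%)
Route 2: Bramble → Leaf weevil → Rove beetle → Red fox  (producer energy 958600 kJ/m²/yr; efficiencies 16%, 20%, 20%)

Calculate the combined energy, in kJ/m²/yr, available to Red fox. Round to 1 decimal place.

Route 1: 904200 × 0.19 × 0.11 × 0.07 = 1322.8446 kJ/m²/yr
Route 2: 958600 × 0.16 × 0.2 × 0.2 = 6135.04 kJ/m²/yr
Total at Red fox: 1322.8446 + 6135.04 = 7457.8846 kJ/m²/yr

7457.9 kJ/m²/yr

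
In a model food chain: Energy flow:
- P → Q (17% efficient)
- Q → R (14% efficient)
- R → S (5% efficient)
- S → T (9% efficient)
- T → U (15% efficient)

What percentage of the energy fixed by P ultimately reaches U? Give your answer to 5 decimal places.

Product of link efficiencies: 0.17 × 0.14 × 0.05 × 0.09 × 0.15 = 0.000016065
As a percentage: 0.000016065 × 100 = 0.00161%

0.00161%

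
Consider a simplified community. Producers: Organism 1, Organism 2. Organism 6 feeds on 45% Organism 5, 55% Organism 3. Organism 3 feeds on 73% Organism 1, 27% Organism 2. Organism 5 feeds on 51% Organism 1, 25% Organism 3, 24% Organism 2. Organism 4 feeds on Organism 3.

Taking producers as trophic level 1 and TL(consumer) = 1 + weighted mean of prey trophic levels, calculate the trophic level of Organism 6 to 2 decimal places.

Organism 3: 1 + (0.73×1 + 0.27×1) = 2
Organism 4: 1 + 2 = 3
Organism 5: 1 + (0.51×1 + 0.25×2 + 0.24×1) = 2.25
Organism 6: 1 + (0.45×2.25 + 0.55×2) = 3.1125

3.11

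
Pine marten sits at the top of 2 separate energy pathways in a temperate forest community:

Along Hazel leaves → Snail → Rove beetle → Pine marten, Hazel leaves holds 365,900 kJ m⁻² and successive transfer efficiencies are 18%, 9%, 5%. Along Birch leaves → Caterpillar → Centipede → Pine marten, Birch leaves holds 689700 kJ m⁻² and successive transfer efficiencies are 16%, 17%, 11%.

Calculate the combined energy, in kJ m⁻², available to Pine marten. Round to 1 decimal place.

Via Hazel leaves: 365900 × 0.18 × 0.09 × 0.05 = 296.379 kJ m⁻²
Via Birch leaves: 689700 × 0.16 × 0.17 × 0.11 = 2063.5824 kJ m⁻²
Total at Pine marten: 296.379 + 2063.5824 = 2359.9614 kJ m⁻²

2360.0 kJ m⁻²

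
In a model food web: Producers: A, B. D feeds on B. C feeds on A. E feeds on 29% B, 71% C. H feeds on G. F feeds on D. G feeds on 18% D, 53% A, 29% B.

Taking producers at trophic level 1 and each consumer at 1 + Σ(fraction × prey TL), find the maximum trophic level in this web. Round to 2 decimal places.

C: 1 + 1 = 2
D: 1 + 1 = 2
E: 1 + (0.29×1 + 0.71×2) = 2.71
F: 1 + 2 = 3
G: 1 + (0.18×2 + 0.53×1 + 0.29×1) = 2.18
H: 1 + 2.18 = 3.18

3.18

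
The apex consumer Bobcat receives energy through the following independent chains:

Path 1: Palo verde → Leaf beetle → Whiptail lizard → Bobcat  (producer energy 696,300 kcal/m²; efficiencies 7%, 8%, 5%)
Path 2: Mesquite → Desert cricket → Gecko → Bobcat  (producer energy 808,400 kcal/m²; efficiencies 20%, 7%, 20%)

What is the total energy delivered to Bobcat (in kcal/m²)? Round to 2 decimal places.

Path 1: 696300 × 0.07 × 0.08 × 0.05 = 194.964 kcal/m²
Path 2: 808400 × 0.2 × 0.07 × 0.2 = 2263.52 kcal/m²
Total at Bobcat: 194.964 + 2263.52 = 2458.484 kcal/m²

2458.48 kcal/m²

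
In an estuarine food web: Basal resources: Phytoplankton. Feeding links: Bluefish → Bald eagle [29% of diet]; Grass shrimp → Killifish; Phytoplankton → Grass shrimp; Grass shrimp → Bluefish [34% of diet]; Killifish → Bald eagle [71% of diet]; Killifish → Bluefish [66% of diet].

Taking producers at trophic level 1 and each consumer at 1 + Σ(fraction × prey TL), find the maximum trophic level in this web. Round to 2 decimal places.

Grass shrimp: 1 + 1 = 2
Killifish: 1 + 2 = 3
Bluefish: 1 + (0.34×2 + 0.66×3) = 3.66
Bald eagle: 1 + (0.71×3 + 0.29×3.66) = 4.1914

4.19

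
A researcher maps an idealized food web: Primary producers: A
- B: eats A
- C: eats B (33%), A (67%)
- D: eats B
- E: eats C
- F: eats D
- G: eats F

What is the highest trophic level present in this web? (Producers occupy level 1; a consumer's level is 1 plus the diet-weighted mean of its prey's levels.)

5

B: 1 + 1 = 2
C: 1 + (0.33×2 + 0.67×1) = 2.33
D: 1 + 2 = 3
E: 1 + 2.33 = 3.33
F: 1 + 3 = 4
G: 1 + 4 = 5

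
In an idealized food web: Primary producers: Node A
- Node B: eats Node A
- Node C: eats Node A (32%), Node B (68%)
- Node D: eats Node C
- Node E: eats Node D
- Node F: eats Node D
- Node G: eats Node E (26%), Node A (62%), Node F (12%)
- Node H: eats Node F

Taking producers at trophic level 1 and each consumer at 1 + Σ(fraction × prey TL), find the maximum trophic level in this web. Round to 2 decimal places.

5.68

Node B: 1 + 1 = 2
Node C: 1 + (0.32×1 + 0.68×2) = 2.68
Node D: 1 + 2.68 = 3.68
Node E: 1 + 3.68 = 4.68
Node F: 1 + 3.68 = 4.68
Node G: 1 + (0.26×4.68 + 0.62×1 + 0.12×4.68) = 3.3984
Node H: 1 + 4.68 = 5.68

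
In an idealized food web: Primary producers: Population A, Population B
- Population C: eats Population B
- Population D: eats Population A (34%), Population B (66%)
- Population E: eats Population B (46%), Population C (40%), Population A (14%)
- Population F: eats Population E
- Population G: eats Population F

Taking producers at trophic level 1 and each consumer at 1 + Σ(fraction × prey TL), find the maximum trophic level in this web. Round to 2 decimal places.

Population C: 1 + 1 = 2
Population D: 1 + (0.34×1 + 0.66×1) = 2
Population E: 1 + (0.46×1 + 0.4×2 + 0.14×1) = 2.4
Population F: 1 + 2.4 = 3.4
Population G: 1 + 3.4 = 4.4

4.40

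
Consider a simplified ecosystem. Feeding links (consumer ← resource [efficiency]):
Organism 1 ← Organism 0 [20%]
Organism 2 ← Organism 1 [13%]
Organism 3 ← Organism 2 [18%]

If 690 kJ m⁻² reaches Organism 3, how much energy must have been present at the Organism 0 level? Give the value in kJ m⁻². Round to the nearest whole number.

Cumulative transfer efficiency: 0.2 × 0.13 × 0.18 = 0.00468
Organism 0 energy = 690 / 0.00468 = 147436 kJ m⁻²

147436 kJ m⁻²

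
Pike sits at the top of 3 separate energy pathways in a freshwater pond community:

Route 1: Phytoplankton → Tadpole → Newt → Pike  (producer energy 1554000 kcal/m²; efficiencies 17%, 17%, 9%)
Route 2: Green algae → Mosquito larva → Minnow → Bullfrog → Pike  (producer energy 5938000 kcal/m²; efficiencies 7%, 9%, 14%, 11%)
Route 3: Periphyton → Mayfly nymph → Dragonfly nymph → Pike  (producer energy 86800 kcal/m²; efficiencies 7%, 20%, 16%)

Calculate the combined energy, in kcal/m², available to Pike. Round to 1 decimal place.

Route 1: 1554000 × 0.17 × 0.17 × 0.09 = 4041.954 kcal/m²
Route 2: 5938000 × 0.07 × 0.09 × 0.14 × 0.11 = 576.10476 kcal/m²
Route 3: 86800 × 0.07 × 0.2 × 0.16 = 194.432 kcal/m²
Total at Pike: 4041.954 + 576.10476 + 194.432 = 4812.49076 kcal/m²

4812.5 kcal/m²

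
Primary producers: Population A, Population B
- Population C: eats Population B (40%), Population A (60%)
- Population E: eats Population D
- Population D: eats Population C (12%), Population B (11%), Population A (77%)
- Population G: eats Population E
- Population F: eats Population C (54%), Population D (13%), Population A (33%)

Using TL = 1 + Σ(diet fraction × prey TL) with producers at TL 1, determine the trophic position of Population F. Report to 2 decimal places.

2.69

Population C: 1 + (0.4×1 + 0.6×1) = 2
Population D: 1 + (0.12×2 + 0.11×1 + 0.77×1) = 2.12
Population E: 1 + 2.12 = 3.12
Population F: 1 + (0.54×2 + 0.13×2.12 + 0.33×1) = 2.6856
Population G: 1 + 3.12 = 4.12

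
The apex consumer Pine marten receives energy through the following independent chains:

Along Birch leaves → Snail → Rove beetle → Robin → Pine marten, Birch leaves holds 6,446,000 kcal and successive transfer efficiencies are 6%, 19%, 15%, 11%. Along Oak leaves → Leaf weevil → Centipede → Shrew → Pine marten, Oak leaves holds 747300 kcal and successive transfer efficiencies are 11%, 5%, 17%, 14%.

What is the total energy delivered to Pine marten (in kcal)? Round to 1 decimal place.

Via Birch leaves: 6446000 × 0.06 × 0.19 × 0.15 × 0.11 = 1212.4926 kcal
Via Oak leaves: 747300 × 0.11 × 0.05 × 0.17 × 0.14 = 97.82157 kcal
Total at Pine marten: 1212.4926 + 97.82157 = 1310.31417 kcal

1310.3 kcal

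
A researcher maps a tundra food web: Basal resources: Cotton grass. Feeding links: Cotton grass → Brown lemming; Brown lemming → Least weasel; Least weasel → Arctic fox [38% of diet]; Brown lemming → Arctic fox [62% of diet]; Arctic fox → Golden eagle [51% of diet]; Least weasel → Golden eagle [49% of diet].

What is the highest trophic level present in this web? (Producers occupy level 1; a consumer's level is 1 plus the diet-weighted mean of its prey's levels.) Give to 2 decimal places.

Brown lemming: 1 + 1 = 2
Least weasel: 1 + 2 = 3
Arctic fox: 1 + (0.38×3 + 0.62×2) = 3.38
Golden eagle: 1 + (0.51×3.38 + 0.49×3) = 4.1938

4.19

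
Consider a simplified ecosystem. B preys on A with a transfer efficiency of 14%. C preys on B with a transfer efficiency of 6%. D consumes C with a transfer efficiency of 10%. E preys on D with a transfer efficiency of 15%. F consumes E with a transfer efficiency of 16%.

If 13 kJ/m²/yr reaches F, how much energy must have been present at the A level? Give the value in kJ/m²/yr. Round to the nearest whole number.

644841 kJ/m²/yr

Cumulative transfer efficiency: 0.14 × 0.06 × 0.1 × 0.15 × 0.16 = 0.00002016
A energy = 13 / 0.00002016 = 644841 kJ/m²/yr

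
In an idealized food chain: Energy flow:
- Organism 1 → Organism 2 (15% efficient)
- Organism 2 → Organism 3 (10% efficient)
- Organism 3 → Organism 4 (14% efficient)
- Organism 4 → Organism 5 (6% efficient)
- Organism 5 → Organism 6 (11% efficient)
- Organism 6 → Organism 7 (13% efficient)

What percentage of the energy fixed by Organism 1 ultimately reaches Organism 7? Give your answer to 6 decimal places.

Product of link efficiencies: 0.15 × 0.1 × 0.14 × 0.06 × 0.11 × 0.13 = 0.0000018018
As a percentage: 0.0000018018 × 100 = 0.000180%

0.000180%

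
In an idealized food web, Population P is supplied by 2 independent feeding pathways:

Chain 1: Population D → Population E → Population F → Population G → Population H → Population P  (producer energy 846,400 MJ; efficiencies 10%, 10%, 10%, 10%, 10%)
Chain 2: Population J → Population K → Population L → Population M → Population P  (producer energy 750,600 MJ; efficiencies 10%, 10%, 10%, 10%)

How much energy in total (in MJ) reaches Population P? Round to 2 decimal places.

Chain 1: 846400 × 0.1 × 0.1 × 0.1 × 0.1 × 0.1 = 8.464 MJ
Chain 2: 750600 × 0.1 × 0.1 × 0.1 × 0.1 = 75.06 MJ
Total at Population P: 8.464 + 75.06 = 83.524 MJ

83.52 MJ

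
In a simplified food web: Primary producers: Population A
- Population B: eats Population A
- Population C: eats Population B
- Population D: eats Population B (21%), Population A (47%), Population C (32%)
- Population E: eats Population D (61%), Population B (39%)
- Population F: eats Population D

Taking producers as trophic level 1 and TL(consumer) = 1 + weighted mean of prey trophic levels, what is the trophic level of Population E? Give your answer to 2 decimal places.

3.52

Population B: 1 + 1 = 2
Population C: 1 + 2 = 3
Population D: 1 + (0.21×2 + 0.47×1 + 0.32×3) = 2.85
Population E: 1 + (0.61×2.85 + 0.39×2) = 3.5185
Population F: 1 + 2.85 = 3.85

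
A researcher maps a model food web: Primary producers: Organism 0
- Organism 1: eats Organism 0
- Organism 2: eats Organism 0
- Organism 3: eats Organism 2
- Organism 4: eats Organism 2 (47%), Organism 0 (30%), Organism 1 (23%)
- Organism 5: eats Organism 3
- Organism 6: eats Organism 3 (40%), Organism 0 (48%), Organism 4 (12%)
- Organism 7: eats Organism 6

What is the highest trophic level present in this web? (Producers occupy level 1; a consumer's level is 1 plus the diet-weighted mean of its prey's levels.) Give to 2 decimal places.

Organism 1: 1 + 1 = 2
Organism 2: 1 + 1 = 2
Organism 3: 1 + 2 = 3
Organism 4: 1 + (0.47×2 + 0.3×1 + 0.23×2) = 2.7
Organism 5: 1 + 3 = 4
Organism 6: 1 + (0.4×3 + 0.48×1 + 0.12×2.7) = 3.004
Organism 7: 1 + 3.004 = 4.004

4.00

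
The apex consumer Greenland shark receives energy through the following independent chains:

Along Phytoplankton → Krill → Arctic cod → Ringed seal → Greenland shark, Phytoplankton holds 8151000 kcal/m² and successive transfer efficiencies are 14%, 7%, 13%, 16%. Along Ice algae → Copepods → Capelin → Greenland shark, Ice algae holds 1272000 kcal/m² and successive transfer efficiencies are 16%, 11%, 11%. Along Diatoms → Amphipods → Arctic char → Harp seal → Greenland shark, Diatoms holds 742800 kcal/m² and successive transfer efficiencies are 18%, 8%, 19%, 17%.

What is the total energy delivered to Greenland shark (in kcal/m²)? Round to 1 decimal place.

Via Phytoplankton: 8151000 × 0.14 × 0.07 × 0.13 × 0.16 = 1661.49984 kcal/m²
Via Ice algae: 1272000 × 0.16 × 0.11 × 0.11 = 2462.592 kcal/m²
Via Diatoms: 742800 × 0.18 × 0.08 × 0.19 × 0.17 = 345.491136 kcal/m²
Total at Greenland shark: 1661.49984 + 2462.592 + 345.491136 = 4469.582976 kcal/m²

4469.6 kcal/m²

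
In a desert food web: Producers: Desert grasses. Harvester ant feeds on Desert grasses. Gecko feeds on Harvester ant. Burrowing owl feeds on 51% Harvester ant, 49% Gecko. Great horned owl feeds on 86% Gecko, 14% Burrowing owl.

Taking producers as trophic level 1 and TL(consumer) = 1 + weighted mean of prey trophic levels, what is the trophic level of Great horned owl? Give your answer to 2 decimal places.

4.07

Harvester ant: 1 + 1 = 2
Gecko: 1 + 2 = 3
Burrowing owl: 1 + (0.51×2 + 0.49×3) = 3.49
Great horned owl: 1 + (0.86×3 + 0.14×3.49) = 4.0686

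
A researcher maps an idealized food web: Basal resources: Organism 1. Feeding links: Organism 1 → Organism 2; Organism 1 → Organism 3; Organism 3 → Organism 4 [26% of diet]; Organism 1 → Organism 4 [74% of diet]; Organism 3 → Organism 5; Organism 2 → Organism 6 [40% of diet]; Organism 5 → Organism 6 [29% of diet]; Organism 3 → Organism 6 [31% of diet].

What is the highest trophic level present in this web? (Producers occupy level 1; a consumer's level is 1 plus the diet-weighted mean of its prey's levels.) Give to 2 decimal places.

3.29

Organism 2: 1 + 1 = 2
Organism 3: 1 + 1 = 2
Organism 4: 1 + (0.26×2 + 0.74×1) = 2.26
Organism 5: 1 + 2 = 3
Organism 6: 1 + (0.4×2 + 0.29×3 + 0.31×2) = 3.29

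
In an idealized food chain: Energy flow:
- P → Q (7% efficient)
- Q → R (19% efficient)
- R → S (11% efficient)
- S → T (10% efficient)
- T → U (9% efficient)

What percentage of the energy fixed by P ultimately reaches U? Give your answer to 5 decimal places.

Product of link efficiencies: 0.07 × 0.19 × 0.11 × 0.1 × 0.09 = 0.000013167
As a percentage: 0.000013167 × 100 = 0.00132%

0.00132%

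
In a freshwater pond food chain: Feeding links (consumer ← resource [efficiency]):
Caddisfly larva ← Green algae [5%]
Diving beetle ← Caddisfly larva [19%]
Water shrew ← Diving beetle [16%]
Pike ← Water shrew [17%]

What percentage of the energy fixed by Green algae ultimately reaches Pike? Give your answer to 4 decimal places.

0.0258%

Product of link efficiencies: 0.05 × 0.19 × 0.16 × 0.17 = 0.0002584
As a percentage: 0.0002584 × 100 = 0.0258%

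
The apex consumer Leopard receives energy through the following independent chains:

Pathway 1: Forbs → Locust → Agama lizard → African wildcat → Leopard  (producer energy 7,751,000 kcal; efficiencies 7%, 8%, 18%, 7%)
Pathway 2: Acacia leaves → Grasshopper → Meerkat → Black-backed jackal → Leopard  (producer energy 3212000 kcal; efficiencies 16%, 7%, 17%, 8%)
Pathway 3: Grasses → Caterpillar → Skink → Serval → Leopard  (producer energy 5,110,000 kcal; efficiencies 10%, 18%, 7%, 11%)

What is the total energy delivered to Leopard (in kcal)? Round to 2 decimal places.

1744.41 kcal

Pathway 1: 7751000 × 0.07 × 0.08 × 0.18 × 0.07 = 546.91056 kcal
Pathway 2: 3212000 × 0.16 × 0.07 × 0.17 × 0.08 = 489.25184 kcal
Pathway 3: 5110000 × 0.1 × 0.18 × 0.07 × 0.11 = 708.246 kcal
Total at Leopard: 546.91056 + 489.25184 + 708.246 = 1744.4084 kcal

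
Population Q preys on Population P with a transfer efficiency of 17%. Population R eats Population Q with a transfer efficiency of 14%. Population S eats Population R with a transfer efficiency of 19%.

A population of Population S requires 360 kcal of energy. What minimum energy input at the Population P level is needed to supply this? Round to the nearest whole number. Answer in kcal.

Cumulative transfer efficiency: 0.17 × 0.14 × 0.19 = 0.004522
Population P energy = 360 / 0.004522 = 79611 kcal

79611 kcal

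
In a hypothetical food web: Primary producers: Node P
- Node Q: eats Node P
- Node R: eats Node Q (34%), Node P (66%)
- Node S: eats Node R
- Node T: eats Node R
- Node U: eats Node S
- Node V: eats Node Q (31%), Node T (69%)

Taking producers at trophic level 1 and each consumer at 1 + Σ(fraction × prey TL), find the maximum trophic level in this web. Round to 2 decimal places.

Node Q: 1 + 1 = 2
Node R: 1 + (0.34×2 + 0.66×1) = 2.34
Node S: 1 + 2.34 = 3.34
Node T: 1 + 2.34 = 3.34
Node U: 1 + 3.34 = 4.34
Node V: 1 + (0.31×2 + 0.69×3.34) = 3.9246

4.34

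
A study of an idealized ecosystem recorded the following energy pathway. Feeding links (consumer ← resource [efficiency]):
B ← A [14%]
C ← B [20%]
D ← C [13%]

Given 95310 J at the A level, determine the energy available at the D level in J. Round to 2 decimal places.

346.93 J

B: 95310 × 0.14 = 13343.4 J
C: 13343.4 × 0.2 = 2668.68 J
D: 2668.68 × 0.13 = 346.9284 J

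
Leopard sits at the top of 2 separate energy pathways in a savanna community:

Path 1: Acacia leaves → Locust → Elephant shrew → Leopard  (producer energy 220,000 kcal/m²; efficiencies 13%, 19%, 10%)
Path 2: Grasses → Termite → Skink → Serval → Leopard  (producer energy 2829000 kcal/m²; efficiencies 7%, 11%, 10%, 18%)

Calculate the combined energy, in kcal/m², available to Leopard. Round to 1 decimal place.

935.5 kcal/m²

Path 1: 220000 × 0.13 × 0.19 × 0.1 = 543.4 kcal/m²
Path 2: 2829000 × 0.07 × 0.11 × 0.1 × 0.18 = 392.0994 kcal/m²
Total at Leopard: 543.4 + 392.0994 = 935.4994 kcal/m²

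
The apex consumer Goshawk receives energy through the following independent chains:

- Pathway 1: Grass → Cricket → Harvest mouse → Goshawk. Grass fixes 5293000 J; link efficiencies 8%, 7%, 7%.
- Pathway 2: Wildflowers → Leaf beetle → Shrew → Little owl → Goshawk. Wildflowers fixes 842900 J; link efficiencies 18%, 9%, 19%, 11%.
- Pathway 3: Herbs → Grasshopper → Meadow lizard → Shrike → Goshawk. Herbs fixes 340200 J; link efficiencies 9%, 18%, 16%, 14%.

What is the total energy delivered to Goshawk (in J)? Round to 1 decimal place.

Pathway 1: 5293000 × 0.08 × 0.07 × 0.07 = 2074.856 J
Pathway 2: 842900 × 0.18 × 0.09 × 0.19 × 0.11 = 285.389082 J
Pathway 3: 340200 × 0.09 × 0.18 × 0.16 × 0.14 = 123.451776 J
Total at Goshawk: 2074.856 + 285.389082 + 123.451776 = 2483.696858 J

2483.7 J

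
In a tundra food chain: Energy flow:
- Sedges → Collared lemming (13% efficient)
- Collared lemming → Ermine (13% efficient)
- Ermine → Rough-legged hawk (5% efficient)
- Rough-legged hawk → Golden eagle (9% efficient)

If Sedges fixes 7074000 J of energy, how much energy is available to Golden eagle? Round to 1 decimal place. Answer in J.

Collared lemming: 7074000 × 0.13 = 919620 J
Ermine: 919620 × 0.13 = 119550.6 J
Rough-legged hawk: 119550.6 × 0.05 = 5977.53 J
Golden eagle: 5977.53 × 0.09 = 537.9777 J

538.0 J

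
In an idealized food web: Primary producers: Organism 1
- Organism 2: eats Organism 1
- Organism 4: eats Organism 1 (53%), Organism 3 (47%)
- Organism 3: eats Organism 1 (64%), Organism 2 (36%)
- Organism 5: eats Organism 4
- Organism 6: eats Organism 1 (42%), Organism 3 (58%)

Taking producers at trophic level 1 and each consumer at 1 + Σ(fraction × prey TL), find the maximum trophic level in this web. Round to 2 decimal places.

Organism 2: 1 + 1 = 2
Organism 3: 1 + (0.64×1 + 0.36×2) = 2.36
Organism 4: 1 + (0.53×1 + 0.47×2.36) = 2.6392
Organism 5: 1 + 2.6392 = 3.6392
Organism 6: 1 + (0.42×1 + 0.58×2.36) = 2.7888

3.64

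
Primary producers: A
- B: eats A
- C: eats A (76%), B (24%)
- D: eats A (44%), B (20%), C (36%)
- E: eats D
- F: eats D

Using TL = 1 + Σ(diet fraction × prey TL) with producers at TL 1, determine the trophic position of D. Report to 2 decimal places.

2.65

B: 1 + 1 = 2
C: 1 + (0.76×1 + 0.24×2) = 2.24
D: 1 + (0.44×1 + 0.2×2 + 0.36×2.24) = 2.6464
E: 1 + 2.6464 = 3.6464
F: 1 + 2.6464 = 3.6464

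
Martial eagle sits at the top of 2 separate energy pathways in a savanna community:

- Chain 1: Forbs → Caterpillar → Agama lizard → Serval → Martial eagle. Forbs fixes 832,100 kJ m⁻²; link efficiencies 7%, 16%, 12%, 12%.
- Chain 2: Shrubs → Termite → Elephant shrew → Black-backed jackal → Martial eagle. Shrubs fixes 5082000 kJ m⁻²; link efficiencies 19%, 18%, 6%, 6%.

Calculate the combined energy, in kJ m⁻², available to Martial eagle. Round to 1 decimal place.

759.9 kJ m⁻²

Chain 1: 832100 × 0.07 × 0.16 × 0.12 × 0.12 = 134.201088 kJ m⁻²
Chain 2: 5082000 × 0.19 × 0.18 × 0.06 × 0.06 = 625.69584 kJ m⁻²
Total at Martial eagle: 134.201088 + 625.69584 = 759.896928 kJ m⁻²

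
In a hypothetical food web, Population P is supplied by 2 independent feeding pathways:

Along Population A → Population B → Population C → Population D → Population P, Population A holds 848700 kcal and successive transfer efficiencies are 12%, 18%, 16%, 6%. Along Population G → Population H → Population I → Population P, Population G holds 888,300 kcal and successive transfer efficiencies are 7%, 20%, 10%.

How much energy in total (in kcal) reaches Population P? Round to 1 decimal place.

Via Population A: 848700 × 0.12 × 0.18 × 0.16 × 0.06 = 175.986432 kcal
Via Population G: 888300 × 0.07 × 0.2 × 0.1 = 1243.62 kcal
Total at Population P: 175.986432 + 1243.62 = 1419.606432 kcal

1419.6 kcal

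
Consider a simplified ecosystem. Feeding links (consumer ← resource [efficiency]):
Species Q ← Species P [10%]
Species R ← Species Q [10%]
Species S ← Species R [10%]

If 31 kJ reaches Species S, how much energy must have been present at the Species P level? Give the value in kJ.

31000 kJ

Cumulative transfer efficiency: 0.1 × 0.1 × 0.1 = 0.001
Species P energy = 31 / 0.001 = 31000 kJ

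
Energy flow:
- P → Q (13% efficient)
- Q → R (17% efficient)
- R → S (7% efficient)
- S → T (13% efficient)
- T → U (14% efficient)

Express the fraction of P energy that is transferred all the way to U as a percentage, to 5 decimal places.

0.00282%

Product of link efficiencies: 0.13 × 0.17 × 0.07 × 0.13 × 0.14 = 0.0000281554
As a percentage: 0.0000281554 × 100 = 0.00282%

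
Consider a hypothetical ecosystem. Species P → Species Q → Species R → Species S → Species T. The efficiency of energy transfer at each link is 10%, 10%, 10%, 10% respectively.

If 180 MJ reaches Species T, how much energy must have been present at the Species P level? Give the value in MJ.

Cumulative transfer efficiency: 0.1 × 0.1 × 0.1 × 0.1 = 0.0001
Species P energy = 180 / 0.0001 = 1800000 MJ

1800000 MJ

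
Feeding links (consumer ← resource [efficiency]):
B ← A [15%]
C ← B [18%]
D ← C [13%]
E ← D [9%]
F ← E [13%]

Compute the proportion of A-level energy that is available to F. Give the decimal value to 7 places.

0.0000411

Product of link efficiencies: 0.15 × 0.18 × 0.13 × 0.09 × 0.13 = 0.000041067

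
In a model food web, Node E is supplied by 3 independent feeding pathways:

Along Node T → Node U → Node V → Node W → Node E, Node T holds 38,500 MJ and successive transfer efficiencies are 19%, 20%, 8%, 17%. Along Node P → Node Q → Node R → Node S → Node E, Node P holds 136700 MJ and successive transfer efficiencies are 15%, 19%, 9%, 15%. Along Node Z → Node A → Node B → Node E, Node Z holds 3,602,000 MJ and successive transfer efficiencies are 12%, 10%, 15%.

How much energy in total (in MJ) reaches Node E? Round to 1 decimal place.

6556.1 MJ

Via Node T: 38500 × 0.19 × 0.2 × 0.08 × 0.17 = 19.8968 MJ
Via Node P: 136700 × 0.15 × 0.19 × 0.09 × 0.15 = 52.595325 MJ
Via Node Z: 3602000 × 0.12 × 0.1 × 0.15 = 6483.6 MJ
Total at Node E: 19.8968 + 52.595325 + 6483.6 = 6556.092125 MJ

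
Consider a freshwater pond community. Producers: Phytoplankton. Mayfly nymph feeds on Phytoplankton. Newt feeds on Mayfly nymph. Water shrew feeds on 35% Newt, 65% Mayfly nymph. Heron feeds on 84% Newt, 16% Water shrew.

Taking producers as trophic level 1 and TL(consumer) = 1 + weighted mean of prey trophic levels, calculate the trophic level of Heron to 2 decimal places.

Mayfly nymph: 1 + 1 = 2
Newt: 1 + 2 = 3
Water shrew: 1 + (0.35×3 + 0.65×2) = 3.35
Heron: 1 + (0.84×3 + 0.16×3.35) = 4.056

4.06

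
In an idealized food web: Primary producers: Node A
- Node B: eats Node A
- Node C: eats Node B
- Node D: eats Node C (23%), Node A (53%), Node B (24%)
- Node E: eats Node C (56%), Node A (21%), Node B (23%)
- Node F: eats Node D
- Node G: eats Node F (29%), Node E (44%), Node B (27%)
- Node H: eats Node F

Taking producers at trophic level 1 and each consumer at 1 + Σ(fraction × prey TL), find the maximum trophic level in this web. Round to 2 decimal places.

4.70

Node B: 1 + 1 = 2
Node C: 1 + 2 = 3
Node D: 1 + (0.23×3 + 0.53×1 + 0.24×2) = 2.7
Node E: 1 + (0.56×3 + 0.21×1 + 0.23×2) = 3.35
Node F: 1 + 2.7 = 3.7
Node G: 1 + (0.29×3.7 + 0.44×3.35 + 0.27×2) = 4.087
Node H: 1 + 3.7 = 4.7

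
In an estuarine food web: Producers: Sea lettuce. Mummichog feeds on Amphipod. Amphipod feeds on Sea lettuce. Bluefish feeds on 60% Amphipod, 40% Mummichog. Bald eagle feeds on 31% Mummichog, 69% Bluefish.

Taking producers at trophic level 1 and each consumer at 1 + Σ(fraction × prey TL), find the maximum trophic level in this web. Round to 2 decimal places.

Amphipod: 1 + 1 = 2
Mummichog: 1 + 2 = 3
Bluefish: 1 + (0.6×2 + 0.4×3) = 3.4
Bald eagle: 1 + (0.31×3 + 0.69×3.4) = 4.276

4.28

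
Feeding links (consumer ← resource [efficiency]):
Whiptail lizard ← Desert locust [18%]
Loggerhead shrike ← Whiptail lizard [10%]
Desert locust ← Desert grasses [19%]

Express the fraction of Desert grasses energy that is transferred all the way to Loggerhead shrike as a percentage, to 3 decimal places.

Product of link efficiencies: 0.19 × 0.18 × 0.1 = 0.00342
As a percentage: 0.00342 × 100 = 0.342%

0.342%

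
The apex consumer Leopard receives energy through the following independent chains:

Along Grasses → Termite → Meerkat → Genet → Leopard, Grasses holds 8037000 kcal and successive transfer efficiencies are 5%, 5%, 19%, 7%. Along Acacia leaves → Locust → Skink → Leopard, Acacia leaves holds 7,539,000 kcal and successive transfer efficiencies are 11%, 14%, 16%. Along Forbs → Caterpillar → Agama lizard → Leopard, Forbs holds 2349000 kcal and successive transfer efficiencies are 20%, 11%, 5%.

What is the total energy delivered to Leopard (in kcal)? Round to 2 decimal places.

Via Grasses: 8037000 × 0.05 × 0.05 × 0.19 × 0.07 = 267.23025 kcal
Via Acacia leaves: 7539000 × 0.11 × 0.14 × 0.16 = 18576.096 kcal
Via Forbs: 2349000 × 0.2 × 0.11 × 0.05 = 2583.9 kcal
Total at Leopard: 267.23025 + 18576.096 + 2583.9 = 21427.22625 kcal

21427.23 kcal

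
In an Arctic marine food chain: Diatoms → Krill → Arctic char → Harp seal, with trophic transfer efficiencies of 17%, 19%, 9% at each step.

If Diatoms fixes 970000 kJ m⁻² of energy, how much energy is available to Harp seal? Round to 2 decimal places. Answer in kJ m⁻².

2819.79 kJ m⁻²

Krill: 970000 × 0.17 = 164900 kJ m⁻²
Arctic char: 164900 × 0.19 = 31331 kJ m⁻²
Harp seal: 31331 × 0.09 = 2819.79 kJ m⁻²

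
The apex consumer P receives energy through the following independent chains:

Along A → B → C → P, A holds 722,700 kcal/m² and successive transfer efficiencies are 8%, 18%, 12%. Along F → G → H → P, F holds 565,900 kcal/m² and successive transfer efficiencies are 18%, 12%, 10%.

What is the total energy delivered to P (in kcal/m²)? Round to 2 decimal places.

Via A: 722700 × 0.08 × 0.18 × 0.12 = 1248.8256 kcal/m²
Via F: 565900 × 0.18 × 0.12 × 0.1 = 1222.344 kcal/m²
Total at P: 1248.8256 + 1222.344 = 2471.1696 kcal/m²

2471.17 kcal/m²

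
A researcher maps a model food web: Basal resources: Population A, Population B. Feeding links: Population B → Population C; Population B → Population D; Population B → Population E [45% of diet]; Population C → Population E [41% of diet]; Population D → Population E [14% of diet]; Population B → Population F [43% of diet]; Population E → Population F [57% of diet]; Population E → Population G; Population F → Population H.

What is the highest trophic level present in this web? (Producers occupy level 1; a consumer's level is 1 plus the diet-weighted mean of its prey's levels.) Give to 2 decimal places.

3.88

Population C: 1 + 1 = 2
Population D: 1 + 1 = 2
Population E: 1 + (0.45×1 + 0.41×2 + 0.14×2) = 2.55
Population F: 1 + (0.43×1 + 0.57×2.55) = 2.8835
Population G: 1 + 2.55 = 3.55
Population H: 1 + 2.8835 = 3.8835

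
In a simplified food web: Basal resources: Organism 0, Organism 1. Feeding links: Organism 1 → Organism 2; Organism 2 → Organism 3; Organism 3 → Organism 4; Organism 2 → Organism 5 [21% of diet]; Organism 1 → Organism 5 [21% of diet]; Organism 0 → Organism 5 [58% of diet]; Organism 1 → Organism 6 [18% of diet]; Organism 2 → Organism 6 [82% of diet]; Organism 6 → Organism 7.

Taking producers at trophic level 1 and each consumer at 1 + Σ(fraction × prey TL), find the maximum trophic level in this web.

4

Organism 2: 1 + 1 = 2
Organism 3: 1 + 2 = 3
Organism 4: 1 + 3 = 4
Organism 5: 1 + (0.21×2 + 0.21×1 + 0.58×1) = 2.21
Organism 6: 1 + (0.18×1 + 0.82×2) = 2.82
Organism 7: 1 + 2.82 = 3.82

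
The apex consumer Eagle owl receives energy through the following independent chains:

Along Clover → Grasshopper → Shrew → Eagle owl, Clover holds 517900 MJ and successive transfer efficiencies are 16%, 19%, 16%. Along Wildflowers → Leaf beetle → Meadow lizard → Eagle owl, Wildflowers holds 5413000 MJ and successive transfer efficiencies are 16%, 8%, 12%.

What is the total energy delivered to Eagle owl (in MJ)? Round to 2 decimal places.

10833.43 MJ

Via Clover: 517900 × 0.16 × 0.19 × 0.16 = 2519.0656 MJ
Via Wildflowers: 5413000 × 0.16 × 0.08 × 0.12 = 8314.368 MJ
Total at Eagle owl: 2519.0656 + 8314.368 = 10833.4336 MJ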